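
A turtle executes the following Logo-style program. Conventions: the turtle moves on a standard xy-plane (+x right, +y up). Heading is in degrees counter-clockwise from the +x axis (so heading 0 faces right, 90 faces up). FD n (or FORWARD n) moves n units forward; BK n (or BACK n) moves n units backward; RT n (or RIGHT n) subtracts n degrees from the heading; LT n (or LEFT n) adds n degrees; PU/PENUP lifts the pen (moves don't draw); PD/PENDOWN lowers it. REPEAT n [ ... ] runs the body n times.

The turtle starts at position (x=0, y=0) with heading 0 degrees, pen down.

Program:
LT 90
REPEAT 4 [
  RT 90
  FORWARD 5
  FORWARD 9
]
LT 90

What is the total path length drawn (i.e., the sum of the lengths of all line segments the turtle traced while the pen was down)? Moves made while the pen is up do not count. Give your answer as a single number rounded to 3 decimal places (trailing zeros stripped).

Executing turtle program step by step:
Start: pos=(0,0), heading=0, pen down
LT 90: heading 0 -> 90
REPEAT 4 [
  -- iteration 1/4 --
  RT 90: heading 90 -> 0
  FD 5: (0,0) -> (5,0) [heading=0, draw]
  FD 9: (5,0) -> (14,0) [heading=0, draw]
  -- iteration 2/4 --
  RT 90: heading 0 -> 270
  FD 5: (14,0) -> (14,-5) [heading=270, draw]
  FD 9: (14,-5) -> (14,-14) [heading=270, draw]
  -- iteration 3/4 --
  RT 90: heading 270 -> 180
  FD 5: (14,-14) -> (9,-14) [heading=180, draw]
  FD 9: (9,-14) -> (0,-14) [heading=180, draw]
  -- iteration 4/4 --
  RT 90: heading 180 -> 90
  FD 5: (0,-14) -> (0,-9) [heading=90, draw]
  FD 9: (0,-9) -> (0,0) [heading=90, draw]
]
LT 90: heading 90 -> 180
Final: pos=(0,0), heading=180, 8 segment(s) drawn

Segment lengths:
  seg 1: (0,0) -> (5,0), length = 5
  seg 2: (5,0) -> (14,0), length = 9
  seg 3: (14,0) -> (14,-5), length = 5
  seg 4: (14,-5) -> (14,-14), length = 9
  seg 5: (14,-14) -> (9,-14), length = 5
  seg 6: (9,-14) -> (0,-14), length = 9
  seg 7: (0,-14) -> (0,-9), length = 5
  seg 8: (0,-9) -> (0,0), length = 9
Total = 56

Answer: 56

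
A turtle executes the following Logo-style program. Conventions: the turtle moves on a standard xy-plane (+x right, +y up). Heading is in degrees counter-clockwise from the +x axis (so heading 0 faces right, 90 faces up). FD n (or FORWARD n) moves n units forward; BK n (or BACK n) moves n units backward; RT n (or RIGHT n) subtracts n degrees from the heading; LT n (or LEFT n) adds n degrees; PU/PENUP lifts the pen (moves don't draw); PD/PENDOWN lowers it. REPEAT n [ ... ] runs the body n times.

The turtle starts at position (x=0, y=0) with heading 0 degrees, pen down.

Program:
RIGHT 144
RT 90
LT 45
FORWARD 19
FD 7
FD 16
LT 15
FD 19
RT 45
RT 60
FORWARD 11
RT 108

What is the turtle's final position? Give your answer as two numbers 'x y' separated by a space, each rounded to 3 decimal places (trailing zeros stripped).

Executing turtle program step by step:
Start: pos=(0,0), heading=0, pen down
RT 144: heading 0 -> 216
RT 90: heading 216 -> 126
LT 45: heading 126 -> 171
FD 19: (0,0) -> (-18.766,2.972) [heading=171, draw]
FD 7: (-18.766,2.972) -> (-25.68,4.067) [heading=171, draw]
FD 16: (-25.68,4.067) -> (-41.483,6.57) [heading=171, draw]
LT 15: heading 171 -> 186
FD 19: (-41.483,6.57) -> (-60.379,4.584) [heading=186, draw]
RT 45: heading 186 -> 141
RT 60: heading 141 -> 81
FD 11: (-60.379,4.584) -> (-58.658,15.449) [heading=81, draw]
RT 108: heading 81 -> 333
Final: pos=(-58.658,15.449), heading=333, 5 segment(s) drawn

Answer: -58.658 15.449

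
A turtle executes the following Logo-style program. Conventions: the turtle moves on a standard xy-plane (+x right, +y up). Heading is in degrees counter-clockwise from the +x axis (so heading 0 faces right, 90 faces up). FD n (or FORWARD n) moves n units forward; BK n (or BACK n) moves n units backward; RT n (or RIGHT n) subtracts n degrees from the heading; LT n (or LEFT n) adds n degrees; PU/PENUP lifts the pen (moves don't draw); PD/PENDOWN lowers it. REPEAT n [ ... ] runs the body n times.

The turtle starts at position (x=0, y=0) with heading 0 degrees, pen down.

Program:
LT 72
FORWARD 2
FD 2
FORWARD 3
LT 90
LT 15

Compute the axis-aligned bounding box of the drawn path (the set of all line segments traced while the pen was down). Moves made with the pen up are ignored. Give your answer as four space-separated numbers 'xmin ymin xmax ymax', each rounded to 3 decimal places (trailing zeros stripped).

Answer: 0 0 2.163 6.657

Derivation:
Executing turtle program step by step:
Start: pos=(0,0), heading=0, pen down
LT 72: heading 0 -> 72
FD 2: (0,0) -> (0.618,1.902) [heading=72, draw]
FD 2: (0.618,1.902) -> (1.236,3.804) [heading=72, draw]
FD 3: (1.236,3.804) -> (2.163,6.657) [heading=72, draw]
LT 90: heading 72 -> 162
LT 15: heading 162 -> 177
Final: pos=(2.163,6.657), heading=177, 3 segment(s) drawn

Segment endpoints: x in {0, 0.618, 1.236, 2.163}, y in {0, 1.902, 3.804, 6.657}
xmin=0, ymin=0, xmax=2.163, ymax=6.657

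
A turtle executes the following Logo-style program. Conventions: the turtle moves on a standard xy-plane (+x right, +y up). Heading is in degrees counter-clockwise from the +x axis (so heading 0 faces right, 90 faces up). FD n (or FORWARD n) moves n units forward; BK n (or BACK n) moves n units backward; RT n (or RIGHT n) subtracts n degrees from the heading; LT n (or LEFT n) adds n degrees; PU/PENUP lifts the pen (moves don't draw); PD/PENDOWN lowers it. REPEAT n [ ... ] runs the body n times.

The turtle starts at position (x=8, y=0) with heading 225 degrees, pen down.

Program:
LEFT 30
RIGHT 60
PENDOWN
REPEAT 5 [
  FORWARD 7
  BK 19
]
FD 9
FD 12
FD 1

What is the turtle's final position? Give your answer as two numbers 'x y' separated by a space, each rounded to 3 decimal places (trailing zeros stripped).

Executing turtle program step by step:
Start: pos=(8,0), heading=225, pen down
LT 30: heading 225 -> 255
RT 60: heading 255 -> 195
PD: pen down
REPEAT 5 [
  -- iteration 1/5 --
  FD 7: (8,0) -> (1.239,-1.812) [heading=195, draw]
  BK 19: (1.239,-1.812) -> (19.591,3.106) [heading=195, draw]
  -- iteration 2/5 --
  FD 7: (19.591,3.106) -> (12.83,1.294) [heading=195, draw]
  BK 19: (12.83,1.294) -> (31.182,6.212) [heading=195, draw]
  -- iteration 3/5 --
  FD 7: (31.182,6.212) -> (24.421,4.4) [heading=195, draw]
  BK 19: (24.421,4.4) -> (42.773,9.317) [heading=195, draw]
  -- iteration 4/5 --
  FD 7: (42.773,9.317) -> (36.012,7.506) [heading=195, draw]
  BK 19: (36.012,7.506) -> (54.364,12.423) [heading=195, draw]
  -- iteration 5/5 --
  FD 7: (54.364,12.423) -> (47.603,10.612) [heading=195, draw]
  BK 19: (47.603,10.612) -> (65.956,15.529) [heading=195, draw]
]
FD 9: (65.956,15.529) -> (57.262,13.2) [heading=195, draw]
FD 12: (57.262,13.2) -> (45.671,10.094) [heading=195, draw]
FD 1: (45.671,10.094) -> (44.705,9.835) [heading=195, draw]
Final: pos=(44.705,9.835), heading=195, 13 segment(s) drawn

Answer: 44.705 9.835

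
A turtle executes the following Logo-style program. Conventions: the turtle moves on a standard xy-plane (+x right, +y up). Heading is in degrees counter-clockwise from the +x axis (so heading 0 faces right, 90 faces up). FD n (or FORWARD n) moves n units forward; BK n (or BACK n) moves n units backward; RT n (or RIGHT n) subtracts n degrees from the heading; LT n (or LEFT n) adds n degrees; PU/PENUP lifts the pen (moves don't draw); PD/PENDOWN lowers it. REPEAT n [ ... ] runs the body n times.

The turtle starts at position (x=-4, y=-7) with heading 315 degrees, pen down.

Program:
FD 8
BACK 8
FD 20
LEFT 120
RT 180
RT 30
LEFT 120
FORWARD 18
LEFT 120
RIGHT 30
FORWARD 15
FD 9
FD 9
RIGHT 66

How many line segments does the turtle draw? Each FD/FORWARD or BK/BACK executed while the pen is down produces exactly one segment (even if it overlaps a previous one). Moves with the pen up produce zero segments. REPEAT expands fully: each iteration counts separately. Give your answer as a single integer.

Answer: 7

Derivation:
Executing turtle program step by step:
Start: pos=(-4,-7), heading=315, pen down
FD 8: (-4,-7) -> (1.657,-12.657) [heading=315, draw]
BK 8: (1.657,-12.657) -> (-4,-7) [heading=315, draw]
FD 20: (-4,-7) -> (10.142,-21.142) [heading=315, draw]
LT 120: heading 315 -> 75
RT 180: heading 75 -> 255
RT 30: heading 255 -> 225
LT 120: heading 225 -> 345
FD 18: (10.142,-21.142) -> (27.529,-25.801) [heading=345, draw]
LT 120: heading 345 -> 105
RT 30: heading 105 -> 75
FD 15: (27.529,-25.801) -> (31.411,-11.312) [heading=75, draw]
FD 9: (31.411,-11.312) -> (33.74,-2.619) [heading=75, draw]
FD 9: (33.74,-2.619) -> (36.07,6.075) [heading=75, draw]
RT 66: heading 75 -> 9
Final: pos=(36.07,6.075), heading=9, 7 segment(s) drawn
Segments drawn: 7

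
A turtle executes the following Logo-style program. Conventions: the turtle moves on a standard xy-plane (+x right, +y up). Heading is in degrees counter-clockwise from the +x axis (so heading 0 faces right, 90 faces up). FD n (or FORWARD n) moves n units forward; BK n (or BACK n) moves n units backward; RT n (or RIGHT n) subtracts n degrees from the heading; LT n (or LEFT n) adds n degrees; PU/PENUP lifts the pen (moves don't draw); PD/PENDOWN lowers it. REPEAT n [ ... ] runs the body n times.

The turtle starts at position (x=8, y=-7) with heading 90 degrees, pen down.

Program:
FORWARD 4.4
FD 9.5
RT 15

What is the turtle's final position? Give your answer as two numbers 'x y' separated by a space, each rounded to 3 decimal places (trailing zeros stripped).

Executing turtle program step by step:
Start: pos=(8,-7), heading=90, pen down
FD 4.4: (8,-7) -> (8,-2.6) [heading=90, draw]
FD 9.5: (8,-2.6) -> (8,6.9) [heading=90, draw]
RT 15: heading 90 -> 75
Final: pos=(8,6.9), heading=75, 2 segment(s) drawn

Answer: 8 6.9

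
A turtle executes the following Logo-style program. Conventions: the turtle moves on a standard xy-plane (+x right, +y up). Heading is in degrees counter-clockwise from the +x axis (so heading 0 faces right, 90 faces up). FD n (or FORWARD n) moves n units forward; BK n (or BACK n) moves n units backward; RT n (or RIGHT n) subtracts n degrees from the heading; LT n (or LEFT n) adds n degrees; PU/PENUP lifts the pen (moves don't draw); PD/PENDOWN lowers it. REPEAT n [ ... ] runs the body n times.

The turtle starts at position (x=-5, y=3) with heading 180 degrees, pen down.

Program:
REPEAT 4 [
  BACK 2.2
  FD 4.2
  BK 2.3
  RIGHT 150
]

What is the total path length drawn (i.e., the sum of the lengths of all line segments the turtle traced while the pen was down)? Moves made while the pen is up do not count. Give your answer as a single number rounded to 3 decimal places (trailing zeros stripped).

Answer: 34.8

Derivation:
Executing turtle program step by step:
Start: pos=(-5,3), heading=180, pen down
REPEAT 4 [
  -- iteration 1/4 --
  BK 2.2: (-5,3) -> (-2.8,3) [heading=180, draw]
  FD 4.2: (-2.8,3) -> (-7,3) [heading=180, draw]
  BK 2.3: (-7,3) -> (-4.7,3) [heading=180, draw]
  RT 150: heading 180 -> 30
  -- iteration 2/4 --
  BK 2.2: (-4.7,3) -> (-6.605,1.9) [heading=30, draw]
  FD 4.2: (-6.605,1.9) -> (-2.968,4) [heading=30, draw]
  BK 2.3: (-2.968,4) -> (-4.96,2.85) [heading=30, draw]
  RT 150: heading 30 -> 240
  -- iteration 3/4 --
  BK 2.2: (-4.96,2.85) -> (-3.86,4.755) [heading=240, draw]
  FD 4.2: (-3.86,4.755) -> (-5.96,1.118) [heading=240, draw]
  BK 2.3: (-5.96,1.118) -> (-4.81,3.11) [heading=240, draw]
  RT 150: heading 240 -> 90
  -- iteration 4/4 --
  BK 2.2: (-4.81,3.11) -> (-4.81,0.91) [heading=90, draw]
  FD 4.2: (-4.81,0.91) -> (-4.81,5.11) [heading=90, draw]
  BK 2.3: (-4.81,5.11) -> (-4.81,2.81) [heading=90, draw]
  RT 150: heading 90 -> 300
]
Final: pos=(-4.81,2.81), heading=300, 12 segment(s) drawn

Segment lengths:
  seg 1: (-5,3) -> (-2.8,3), length = 2.2
  seg 2: (-2.8,3) -> (-7,3), length = 4.2
  seg 3: (-7,3) -> (-4.7,3), length = 2.3
  seg 4: (-4.7,3) -> (-6.605,1.9), length = 2.2
  seg 5: (-6.605,1.9) -> (-2.968,4), length = 4.2
  seg 6: (-2.968,4) -> (-4.96,2.85), length = 2.3
  seg 7: (-4.96,2.85) -> (-3.86,4.755), length = 2.2
  seg 8: (-3.86,4.755) -> (-5.96,1.118), length = 4.2
  seg 9: (-5.96,1.118) -> (-4.81,3.11), length = 2.3
  seg 10: (-4.81,3.11) -> (-4.81,0.91), length = 2.2
  seg 11: (-4.81,0.91) -> (-4.81,5.11), length = 4.2
  seg 12: (-4.81,5.11) -> (-4.81,2.81), length = 2.3
Total = 34.8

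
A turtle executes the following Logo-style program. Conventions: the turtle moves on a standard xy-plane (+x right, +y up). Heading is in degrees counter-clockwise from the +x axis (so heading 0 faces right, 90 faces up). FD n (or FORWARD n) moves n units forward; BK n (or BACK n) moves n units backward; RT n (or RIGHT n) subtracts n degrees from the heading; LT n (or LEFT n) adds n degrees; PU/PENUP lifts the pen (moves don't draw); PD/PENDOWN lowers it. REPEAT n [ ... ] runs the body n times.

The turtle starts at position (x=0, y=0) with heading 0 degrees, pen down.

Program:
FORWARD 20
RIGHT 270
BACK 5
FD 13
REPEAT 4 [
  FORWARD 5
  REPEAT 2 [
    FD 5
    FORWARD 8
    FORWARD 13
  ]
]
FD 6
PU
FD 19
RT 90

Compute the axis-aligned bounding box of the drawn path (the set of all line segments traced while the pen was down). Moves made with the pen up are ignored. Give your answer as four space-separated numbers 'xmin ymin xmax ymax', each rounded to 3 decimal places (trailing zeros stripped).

Answer: 0 -5 20 242

Derivation:
Executing turtle program step by step:
Start: pos=(0,0), heading=0, pen down
FD 20: (0,0) -> (20,0) [heading=0, draw]
RT 270: heading 0 -> 90
BK 5: (20,0) -> (20,-5) [heading=90, draw]
FD 13: (20,-5) -> (20,8) [heading=90, draw]
REPEAT 4 [
  -- iteration 1/4 --
  FD 5: (20,8) -> (20,13) [heading=90, draw]
  REPEAT 2 [
    -- iteration 1/2 --
    FD 5: (20,13) -> (20,18) [heading=90, draw]
    FD 8: (20,18) -> (20,26) [heading=90, draw]
    FD 13: (20,26) -> (20,39) [heading=90, draw]
    -- iteration 2/2 --
    FD 5: (20,39) -> (20,44) [heading=90, draw]
    FD 8: (20,44) -> (20,52) [heading=90, draw]
    FD 13: (20,52) -> (20,65) [heading=90, draw]
  ]
  -- iteration 2/4 --
  FD 5: (20,65) -> (20,70) [heading=90, draw]
  REPEAT 2 [
    -- iteration 1/2 --
    FD 5: (20,70) -> (20,75) [heading=90, draw]
    FD 8: (20,75) -> (20,83) [heading=90, draw]
    FD 13: (20,83) -> (20,96) [heading=90, draw]
    -- iteration 2/2 --
    FD 5: (20,96) -> (20,101) [heading=90, draw]
    FD 8: (20,101) -> (20,109) [heading=90, draw]
    FD 13: (20,109) -> (20,122) [heading=90, draw]
  ]
  -- iteration 3/4 --
  FD 5: (20,122) -> (20,127) [heading=90, draw]
  REPEAT 2 [
    -- iteration 1/2 --
    FD 5: (20,127) -> (20,132) [heading=90, draw]
    FD 8: (20,132) -> (20,140) [heading=90, draw]
    FD 13: (20,140) -> (20,153) [heading=90, draw]
    -- iteration 2/2 --
    FD 5: (20,153) -> (20,158) [heading=90, draw]
    FD 8: (20,158) -> (20,166) [heading=90, draw]
    FD 13: (20,166) -> (20,179) [heading=90, draw]
  ]
  -- iteration 4/4 --
  FD 5: (20,179) -> (20,184) [heading=90, draw]
  REPEAT 2 [
    -- iteration 1/2 --
    FD 5: (20,184) -> (20,189) [heading=90, draw]
    FD 8: (20,189) -> (20,197) [heading=90, draw]
    FD 13: (20,197) -> (20,210) [heading=90, draw]
    -- iteration 2/2 --
    FD 5: (20,210) -> (20,215) [heading=90, draw]
    FD 8: (20,215) -> (20,223) [heading=90, draw]
    FD 13: (20,223) -> (20,236) [heading=90, draw]
  ]
]
FD 6: (20,236) -> (20,242) [heading=90, draw]
PU: pen up
FD 19: (20,242) -> (20,261) [heading=90, move]
RT 90: heading 90 -> 0
Final: pos=(20,261), heading=0, 32 segment(s) drawn

Segment endpoints: x in {0, 20, 20, 20, 20, 20, 20, 20, 20, 20, 20}, y in {-5, 0, 8, 13, 18, 26, 39, 44, 52, 65, 70, 75, 83, 96, 101, 109, 122, 127, 132, 140, 153, 158, 166, 179, 184, 189, 197, 210, 215, 223, 236, 242}
xmin=0, ymin=-5, xmax=20, ymax=242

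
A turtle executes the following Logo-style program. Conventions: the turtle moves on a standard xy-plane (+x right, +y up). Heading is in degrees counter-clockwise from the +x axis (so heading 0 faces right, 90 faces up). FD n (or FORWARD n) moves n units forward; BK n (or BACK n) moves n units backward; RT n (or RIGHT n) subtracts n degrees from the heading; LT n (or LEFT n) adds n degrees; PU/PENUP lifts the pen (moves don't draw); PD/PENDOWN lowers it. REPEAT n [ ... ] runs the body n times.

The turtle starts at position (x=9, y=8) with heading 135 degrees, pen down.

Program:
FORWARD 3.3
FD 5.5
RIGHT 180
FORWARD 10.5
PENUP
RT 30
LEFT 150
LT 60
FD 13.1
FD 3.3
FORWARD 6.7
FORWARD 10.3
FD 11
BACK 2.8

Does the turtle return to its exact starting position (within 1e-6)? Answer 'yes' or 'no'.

Answer: no

Derivation:
Executing turtle program step by step:
Start: pos=(9,8), heading=135, pen down
FD 3.3: (9,8) -> (6.667,10.333) [heading=135, draw]
FD 5.5: (6.667,10.333) -> (2.777,14.223) [heading=135, draw]
RT 180: heading 135 -> 315
FD 10.5: (2.777,14.223) -> (10.202,6.798) [heading=315, draw]
PU: pen up
RT 30: heading 315 -> 285
LT 150: heading 285 -> 75
LT 60: heading 75 -> 135
FD 13.1: (10.202,6.798) -> (0.939,16.061) [heading=135, move]
FD 3.3: (0.939,16.061) -> (-1.394,18.394) [heading=135, move]
FD 6.7: (-1.394,18.394) -> (-6.132,23.132) [heading=135, move]
FD 10.3: (-6.132,23.132) -> (-13.415,30.415) [heading=135, move]
FD 11: (-13.415,30.415) -> (-21.193,38.193) [heading=135, move]
BK 2.8: (-21.193,38.193) -> (-19.214,36.214) [heading=135, move]
Final: pos=(-19.214,36.214), heading=135, 3 segment(s) drawn

Start position: (9, 8)
Final position: (-19.214, 36.214)
Distance = 39.9; >= 1e-6 -> NOT closed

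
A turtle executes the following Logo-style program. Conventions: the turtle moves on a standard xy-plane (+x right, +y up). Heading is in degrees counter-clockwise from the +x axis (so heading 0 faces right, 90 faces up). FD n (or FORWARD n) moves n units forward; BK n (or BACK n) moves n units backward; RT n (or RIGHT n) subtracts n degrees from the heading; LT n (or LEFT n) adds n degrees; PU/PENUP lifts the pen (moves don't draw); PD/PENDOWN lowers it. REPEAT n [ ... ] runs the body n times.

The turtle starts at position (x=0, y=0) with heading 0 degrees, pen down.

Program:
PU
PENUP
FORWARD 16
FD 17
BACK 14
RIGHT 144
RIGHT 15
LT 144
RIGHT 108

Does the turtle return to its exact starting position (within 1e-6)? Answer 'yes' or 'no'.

Answer: no

Derivation:
Executing turtle program step by step:
Start: pos=(0,0), heading=0, pen down
PU: pen up
PU: pen up
FD 16: (0,0) -> (16,0) [heading=0, move]
FD 17: (16,0) -> (33,0) [heading=0, move]
BK 14: (33,0) -> (19,0) [heading=0, move]
RT 144: heading 0 -> 216
RT 15: heading 216 -> 201
LT 144: heading 201 -> 345
RT 108: heading 345 -> 237
Final: pos=(19,0), heading=237, 0 segment(s) drawn

Start position: (0, 0)
Final position: (19, 0)
Distance = 19; >= 1e-6 -> NOT closed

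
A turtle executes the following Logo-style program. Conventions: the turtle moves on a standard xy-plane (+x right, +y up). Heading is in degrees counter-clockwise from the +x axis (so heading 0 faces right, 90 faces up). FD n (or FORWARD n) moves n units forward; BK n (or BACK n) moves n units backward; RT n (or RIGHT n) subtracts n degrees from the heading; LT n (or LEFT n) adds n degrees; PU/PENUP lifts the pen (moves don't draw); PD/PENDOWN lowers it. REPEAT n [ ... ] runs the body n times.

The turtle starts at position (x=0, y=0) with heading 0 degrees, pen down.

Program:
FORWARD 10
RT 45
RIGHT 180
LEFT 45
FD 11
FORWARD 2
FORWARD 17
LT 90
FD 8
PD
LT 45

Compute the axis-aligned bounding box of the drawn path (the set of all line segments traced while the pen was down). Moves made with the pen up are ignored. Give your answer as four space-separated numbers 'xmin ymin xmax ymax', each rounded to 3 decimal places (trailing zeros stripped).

Executing turtle program step by step:
Start: pos=(0,0), heading=0, pen down
FD 10: (0,0) -> (10,0) [heading=0, draw]
RT 45: heading 0 -> 315
RT 180: heading 315 -> 135
LT 45: heading 135 -> 180
FD 11: (10,0) -> (-1,0) [heading=180, draw]
FD 2: (-1,0) -> (-3,0) [heading=180, draw]
FD 17: (-3,0) -> (-20,0) [heading=180, draw]
LT 90: heading 180 -> 270
FD 8: (-20,0) -> (-20,-8) [heading=270, draw]
PD: pen down
LT 45: heading 270 -> 315
Final: pos=(-20,-8), heading=315, 5 segment(s) drawn

Segment endpoints: x in {-20, -3, -1, 0, 10}, y in {-8, 0, 0, 0, 0}
xmin=-20, ymin=-8, xmax=10, ymax=0

Answer: -20 -8 10 0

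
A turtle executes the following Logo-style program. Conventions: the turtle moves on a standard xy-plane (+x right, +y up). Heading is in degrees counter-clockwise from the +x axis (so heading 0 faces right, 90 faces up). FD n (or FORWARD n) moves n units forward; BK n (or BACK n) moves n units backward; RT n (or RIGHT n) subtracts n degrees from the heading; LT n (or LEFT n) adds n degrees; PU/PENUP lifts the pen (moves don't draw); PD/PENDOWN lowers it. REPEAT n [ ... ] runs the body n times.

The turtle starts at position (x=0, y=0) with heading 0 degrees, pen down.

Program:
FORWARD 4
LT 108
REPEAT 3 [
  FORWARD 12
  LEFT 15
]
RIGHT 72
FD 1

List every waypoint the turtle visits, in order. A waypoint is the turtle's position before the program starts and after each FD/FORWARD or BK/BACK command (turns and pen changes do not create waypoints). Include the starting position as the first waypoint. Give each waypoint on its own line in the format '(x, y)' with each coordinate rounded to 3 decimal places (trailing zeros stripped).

Executing turtle program step by step:
Start: pos=(0,0), heading=0, pen down
FD 4: (0,0) -> (4,0) [heading=0, draw]
LT 108: heading 0 -> 108
REPEAT 3 [
  -- iteration 1/3 --
  FD 12: (4,0) -> (0.292,11.413) [heading=108, draw]
  LT 15: heading 108 -> 123
  -- iteration 2/3 --
  FD 12: (0.292,11.413) -> (-6.244,21.477) [heading=123, draw]
  LT 15: heading 123 -> 138
  -- iteration 3/3 --
  FD 12: (-6.244,21.477) -> (-15.162,29.506) [heading=138, draw]
  LT 15: heading 138 -> 153
]
RT 72: heading 153 -> 81
FD 1: (-15.162,29.506) -> (-15.005,30.494) [heading=81, draw]
Final: pos=(-15.005,30.494), heading=81, 5 segment(s) drawn
Waypoints (6 total):
(0, 0)
(4, 0)
(0.292, 11.413)
(-6.244, 21.477)
(-15.162, 29.506)
(-15.005, 30.494)

Answer: (0, 0)
(4, 0)
(0.292, 11.413)
(-6.244, 21.477)
(-15.162, 29.506)
(-15.005, 30.494)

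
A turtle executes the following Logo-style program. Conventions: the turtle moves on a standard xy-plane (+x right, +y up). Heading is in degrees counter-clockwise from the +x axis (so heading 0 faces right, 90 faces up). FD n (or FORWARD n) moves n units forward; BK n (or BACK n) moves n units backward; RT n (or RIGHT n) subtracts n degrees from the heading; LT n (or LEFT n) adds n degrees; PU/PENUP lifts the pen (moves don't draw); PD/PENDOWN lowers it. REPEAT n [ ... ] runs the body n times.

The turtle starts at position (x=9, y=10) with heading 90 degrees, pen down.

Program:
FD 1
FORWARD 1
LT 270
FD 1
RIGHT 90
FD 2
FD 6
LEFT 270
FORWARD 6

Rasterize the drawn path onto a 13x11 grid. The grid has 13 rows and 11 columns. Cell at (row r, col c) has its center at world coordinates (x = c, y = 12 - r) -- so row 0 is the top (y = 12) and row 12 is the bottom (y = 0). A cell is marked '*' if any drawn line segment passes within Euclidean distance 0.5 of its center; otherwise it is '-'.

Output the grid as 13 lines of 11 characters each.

Segment 0: (9,10) -> (9,11)
Segment 1: (9,11) -> (9,12)
Segment 2: (9,12) -> (10,12)
Segment 3: (10,12) -> (10,10)
Segment 4: (10,10) -> (10,4)
Segment 5: (10,4) -> (4,4)

Answer: ---------**
---------**
---------**
----------*
----------*
----------*
----------*
----------*
----*******
-----------
-----------
-----------
-----------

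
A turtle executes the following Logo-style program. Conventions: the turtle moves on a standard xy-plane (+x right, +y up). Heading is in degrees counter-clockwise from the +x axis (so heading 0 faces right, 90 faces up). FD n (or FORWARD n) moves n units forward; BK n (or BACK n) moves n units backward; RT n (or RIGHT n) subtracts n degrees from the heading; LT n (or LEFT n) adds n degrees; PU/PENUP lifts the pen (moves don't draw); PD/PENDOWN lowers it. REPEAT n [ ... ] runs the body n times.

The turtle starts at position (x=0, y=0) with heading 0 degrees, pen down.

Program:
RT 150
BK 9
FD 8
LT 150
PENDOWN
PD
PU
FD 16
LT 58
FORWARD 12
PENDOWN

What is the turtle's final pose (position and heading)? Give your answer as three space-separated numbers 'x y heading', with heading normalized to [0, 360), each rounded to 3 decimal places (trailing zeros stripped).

Executing turtle program step by step:
Start: pos=(0,0), heading=0, pen down
RT 150: heading 0 -> 210
BK 9: (0,0) -> (7.794,4.5) [heading=210, draw]
FD 8: (7.794,4.5) -> (0.866,0.5) [heading=210, draw]
LT 150: heading 210 -> 0
PD: pen down
PD: pen down
PU: pen up
FD 16: (0.866,0.5) -> (16.866,0.5) [heading=0, move]
LT 58: heading 0 -> 58
FD 12: (16.866,0.5) -> (23.225,10.677) [heading=58, move]
PD: pen down
Final: pos=(23.225,10.677), heading=58, 2 segment(s) drawn

Answer: 23.225 10.677 58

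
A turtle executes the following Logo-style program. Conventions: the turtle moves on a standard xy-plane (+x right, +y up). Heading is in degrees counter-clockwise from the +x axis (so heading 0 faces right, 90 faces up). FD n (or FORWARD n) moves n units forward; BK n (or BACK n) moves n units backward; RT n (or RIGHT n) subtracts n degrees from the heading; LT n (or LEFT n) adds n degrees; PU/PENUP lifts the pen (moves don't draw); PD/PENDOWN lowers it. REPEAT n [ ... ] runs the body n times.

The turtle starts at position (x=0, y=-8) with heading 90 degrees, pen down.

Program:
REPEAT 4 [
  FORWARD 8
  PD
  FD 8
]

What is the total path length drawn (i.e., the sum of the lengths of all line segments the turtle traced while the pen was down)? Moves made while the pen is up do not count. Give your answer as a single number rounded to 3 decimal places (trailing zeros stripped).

Answer: 64

Derivation:
Executing turtle program step by step:
Start: pos=(0,-8), heading=90, pen down
REPEAT 4 [
  -- iteration 1/4 --
  FD 8: (0,-8) -> (0,0) [heading=90, draw]
  PD: pen down
  FD 8: (0,0) -> (0,8) [heading=90, draw]
  -- iteration 2/4 --
  FD 8: (0,8) -> (0,16) [heading=90, draw]
  PD: pen down
  FD 8: (0,16) -> (0,24) [heading=90, draw]
  -- iteration 3/4 --
  FD 8: (0,24) -> (0,32) [heading=90, draw]
  PD: pen down
  FD 8: (0,32) -> (0,40) [heading=90, draw]
  -- iteration 4/4 --
  FD 8: (0,40) -> (0,48) [heading=90, draw]
  PD: pen down
  FD 8: (0,48) -> (0,56) [heading=90, draw]
]
Final: pos=(0,56), heading=90, 8 segment(s) drawn

Segment lengths:
  seg 1: (0,-8) -> (0,0), length = 8
  seg 2: (0,0) -> (0,8), length = 8
  seg 3: (0,8) -> (0,16), length = 8
  seg 4: (0,16) -> (0,24), length = 8
  seg 5: (0,24) -> (0,32), length = 8
  seg 6: (0,32) -> (0,40), length = 8
  seg 7: (0,40) -> (0,48), length = 8
  seg 8: (0,48) -> (0,56), length = 8
Total = 64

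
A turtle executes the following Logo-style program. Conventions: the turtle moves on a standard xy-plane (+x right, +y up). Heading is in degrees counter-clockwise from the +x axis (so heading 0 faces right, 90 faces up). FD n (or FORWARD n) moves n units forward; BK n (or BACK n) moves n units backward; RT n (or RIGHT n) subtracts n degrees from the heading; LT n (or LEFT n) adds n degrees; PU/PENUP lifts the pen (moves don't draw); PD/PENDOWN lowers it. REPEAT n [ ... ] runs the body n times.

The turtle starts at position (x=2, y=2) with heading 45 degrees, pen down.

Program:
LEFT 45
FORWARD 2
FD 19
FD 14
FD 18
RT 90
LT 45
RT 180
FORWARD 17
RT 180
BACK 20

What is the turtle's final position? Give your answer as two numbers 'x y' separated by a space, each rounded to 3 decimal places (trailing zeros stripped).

Answer: -24.163 28.837

Derivation:
Executing turtle program step by step:
Start: pos=(2,2), heading=45, pen down
LT 45: heading 45 -> 90
FD 2: (2,2) -> (2,4) [heading=90, draw]
FD 19: (2,4) -> (2,23) [heading=90, draw]
FD 14: (2,23) -> (2,37) [heading=90, draw]
FD 18: (2,37) -> (2,55) [heading=90, draw]
RT 90: heading 90 -> 0
LT 45: heading 0 -> 45
RT 180: heading 45 -> 225
FD 17: (2,55) -> (-10.021,42.979) [heading=225, draw]
RT 180: heading 225 -> 45
BK 20: (-10.021,42.979) -> (-24.163,28.837) [heading=45, draw]
Final: pos=(-24.163,28.837), heading=45, 6 segment(s) drawn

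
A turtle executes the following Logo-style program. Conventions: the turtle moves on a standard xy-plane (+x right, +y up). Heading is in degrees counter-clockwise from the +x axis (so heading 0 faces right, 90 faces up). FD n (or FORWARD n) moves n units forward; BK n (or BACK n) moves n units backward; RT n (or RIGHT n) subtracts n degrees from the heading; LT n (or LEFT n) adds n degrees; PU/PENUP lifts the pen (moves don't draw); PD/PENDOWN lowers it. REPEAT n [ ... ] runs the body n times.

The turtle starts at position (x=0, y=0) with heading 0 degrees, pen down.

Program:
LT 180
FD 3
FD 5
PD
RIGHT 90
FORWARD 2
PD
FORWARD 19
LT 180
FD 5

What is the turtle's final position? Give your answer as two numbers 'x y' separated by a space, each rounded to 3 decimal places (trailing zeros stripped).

Answer: -8 16

Derivation:
Executing turtle program step by step:
Start: pos=(0,0), heading=0, pen down
LT 180: heading 0 -> 180
FD 3: (0,0) -> (-3,0) [heading=180, draw]
FD 5: (-3,0) -> (-8,0) [heading=180, draw]
PD: pen down
RT 90: heading 180 -> 90
FD 2: (-8,0) -> (-8,2) [heading=90, draw]
PD: pen down
FD 19: (-8,2) -> (-8,21) [heading=90, draw]
LT 180: heading 90 -> 270
FD 5: (-8,21) -> (-8,16) [heading=270, draw]
Final: pos=(-8,16), heading=270, 5 segment(s) drawn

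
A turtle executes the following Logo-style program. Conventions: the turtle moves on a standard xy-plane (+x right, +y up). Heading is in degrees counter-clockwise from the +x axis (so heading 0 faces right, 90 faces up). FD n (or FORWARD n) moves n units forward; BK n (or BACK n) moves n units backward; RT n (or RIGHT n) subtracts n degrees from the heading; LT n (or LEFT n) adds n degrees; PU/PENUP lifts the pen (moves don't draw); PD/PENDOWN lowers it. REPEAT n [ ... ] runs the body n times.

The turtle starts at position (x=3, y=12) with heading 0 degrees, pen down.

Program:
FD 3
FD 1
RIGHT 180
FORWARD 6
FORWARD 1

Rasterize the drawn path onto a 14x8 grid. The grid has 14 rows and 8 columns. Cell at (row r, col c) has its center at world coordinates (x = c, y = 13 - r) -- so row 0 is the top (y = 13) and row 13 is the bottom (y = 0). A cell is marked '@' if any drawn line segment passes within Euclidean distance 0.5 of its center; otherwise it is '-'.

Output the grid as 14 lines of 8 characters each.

Segment 0: (3,12) -> (6,12)
Segment 1: (6,12) -> (7,12)
Segment 2: (7,12) -> (1,12)
Segment 3: (1,12) -> (0,12)

Answer: --------
@@@@@@@@
--------
--------
--------
--------
--------
--------
--------
--------
--------
--------
--------
--------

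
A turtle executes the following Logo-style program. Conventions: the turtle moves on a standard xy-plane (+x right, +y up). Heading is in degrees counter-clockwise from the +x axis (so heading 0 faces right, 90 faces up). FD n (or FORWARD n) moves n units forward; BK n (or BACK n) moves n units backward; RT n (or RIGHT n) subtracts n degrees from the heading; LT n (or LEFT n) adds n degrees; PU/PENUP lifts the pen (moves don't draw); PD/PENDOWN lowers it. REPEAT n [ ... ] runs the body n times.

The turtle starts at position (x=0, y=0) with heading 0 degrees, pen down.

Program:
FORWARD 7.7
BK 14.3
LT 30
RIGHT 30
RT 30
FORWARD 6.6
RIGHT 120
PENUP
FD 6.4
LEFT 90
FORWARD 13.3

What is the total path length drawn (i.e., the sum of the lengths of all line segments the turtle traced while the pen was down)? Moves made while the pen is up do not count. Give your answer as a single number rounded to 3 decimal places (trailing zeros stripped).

Answer: 28.6

Derivation:
Executing turtle program step by step:
Start: pos=(0,0), heading=0, pen down
FD 7.7: (0,0) -> (7.7,0) [heading=0, draw]
BK 14.3: (7.7,0) -> (-6.6,0) [heading=0, draw]
LT 30: heading 0 -> 30
RT 30: heading 30 -> 0
RT 30: heading 0 -> 330
FD 6.6: (-6.6,0) -> (-0.884,-3.3) [heading=330, draw]
RT 120: heading 330 -> 210
PU: pen up
FD 6.4: (-0.884,-3.3) -> (-6.427,-6.5) [heading=210, move]
LT 90: heading 210 -> 300
FD 13.3: (-6.427,-6.5) -> (0.223,-18.018) [heading=300, move]
Final: pos=(0.223,-18.018), heading=300, 3 segment(s) drawn

Segment lengths:
  seg 1: (0,0) -> (7.7,0), length = 7.7
  seg 2: (7.7,0) -> (-6.6,0), length = 14.3
  seg 3: (-6.6,0) -> (-0.884,-3.3), length = 6.6
Total = 28.6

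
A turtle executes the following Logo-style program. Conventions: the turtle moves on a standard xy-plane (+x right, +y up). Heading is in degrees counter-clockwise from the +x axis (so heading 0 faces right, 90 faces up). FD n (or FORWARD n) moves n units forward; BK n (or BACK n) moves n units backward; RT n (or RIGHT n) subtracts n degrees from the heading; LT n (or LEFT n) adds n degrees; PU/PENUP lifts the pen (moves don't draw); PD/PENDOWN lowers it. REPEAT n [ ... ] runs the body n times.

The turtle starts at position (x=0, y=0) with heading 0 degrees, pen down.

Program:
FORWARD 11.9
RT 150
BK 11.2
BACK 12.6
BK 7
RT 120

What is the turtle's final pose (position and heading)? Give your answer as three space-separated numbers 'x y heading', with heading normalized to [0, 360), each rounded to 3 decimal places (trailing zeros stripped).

Executing turtle program step by step:
Start: pos=(0,0), heading=0, pen down
FD 11.9: (0,0) -> (11.9,0) [heading=0, draw]
RT 150: heading 0 -> 210
BK 11.2: (11.9,0) -> (21.599,5.6) [heading=210, draw]
BK 12.6: (21.599,5.6) -> (32.511,11.9) [heading=210, draw]
BK 7: (32.511,11.9) -> (38.574,15.4) [heading=210, draw]
RT 120: heading 210 -> 90
Final: pos=(38.574,15.4), heading=90, 4 segment(s) drawn

Answer: 38.574 15.4 90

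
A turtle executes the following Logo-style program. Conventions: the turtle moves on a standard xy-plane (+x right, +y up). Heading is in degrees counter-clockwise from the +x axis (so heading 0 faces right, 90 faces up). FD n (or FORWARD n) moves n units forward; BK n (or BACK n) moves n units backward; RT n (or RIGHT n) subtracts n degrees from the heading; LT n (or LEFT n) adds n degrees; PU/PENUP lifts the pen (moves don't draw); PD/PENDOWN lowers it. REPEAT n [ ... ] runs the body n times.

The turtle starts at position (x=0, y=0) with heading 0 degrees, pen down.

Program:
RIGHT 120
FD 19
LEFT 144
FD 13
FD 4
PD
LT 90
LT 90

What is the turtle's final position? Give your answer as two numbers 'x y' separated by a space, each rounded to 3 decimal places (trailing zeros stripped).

Answer: 6.03 -9.54

Derivation:
Executing turtle program step by step:
Start: pos=(0,0), heading=0, pen down
RT 120: heading 0 -> 240
FD 19: (0,0) -> (-9.5,-16.454) [heading=240, draw]
LT 144: heading 240 -> 24
FD 13: (-9.5,-16.454) -> (2.376,-11.167) [heading=24, draw]
FD 4: (2.376,-11.167) -> (6.03,-9.54) [heading=24, draw]
PD: pen down
LT 90: heading 24 -> 114
LT 90: heading 114 -> 204
Final: pos=(6.03,-9.54), heading=204, 3 segment(s) drawn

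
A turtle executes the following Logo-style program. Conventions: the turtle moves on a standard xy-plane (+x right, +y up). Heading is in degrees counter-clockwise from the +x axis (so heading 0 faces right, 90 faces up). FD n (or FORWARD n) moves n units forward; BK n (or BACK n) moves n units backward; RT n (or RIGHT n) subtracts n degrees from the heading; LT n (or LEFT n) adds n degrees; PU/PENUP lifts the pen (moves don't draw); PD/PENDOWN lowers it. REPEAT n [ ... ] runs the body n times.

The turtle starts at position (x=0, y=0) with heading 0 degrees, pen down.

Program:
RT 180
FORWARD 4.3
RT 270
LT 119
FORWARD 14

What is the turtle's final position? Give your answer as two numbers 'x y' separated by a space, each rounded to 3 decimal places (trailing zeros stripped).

Answer: 7.945 6.787

Derivation:
Executing turtle program step by step:
Start: pos=(0,0), heading=0, pen down
RT 180: heading 0 -> 180
FD 4.3: (0,0) -> (-4.3,0) [heading=180, draw]
RT 270: heading 180 -> 270
LT 119: heading 270 -> 29
FD 14: (-4.3,0) -> (7.945,6.787) [heading=29, draw]
Final: pos=(7.945,6.787), heading=29, 2 segment(s) drawn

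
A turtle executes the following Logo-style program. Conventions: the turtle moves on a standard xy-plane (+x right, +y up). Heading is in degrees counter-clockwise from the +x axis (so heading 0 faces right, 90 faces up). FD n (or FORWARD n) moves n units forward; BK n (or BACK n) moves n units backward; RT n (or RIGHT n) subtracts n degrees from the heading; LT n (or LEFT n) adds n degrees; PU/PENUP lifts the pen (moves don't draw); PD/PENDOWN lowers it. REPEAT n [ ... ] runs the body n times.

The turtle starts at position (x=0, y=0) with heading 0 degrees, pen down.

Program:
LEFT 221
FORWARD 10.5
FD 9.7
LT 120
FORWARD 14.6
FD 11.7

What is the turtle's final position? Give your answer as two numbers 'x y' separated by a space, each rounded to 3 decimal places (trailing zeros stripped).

Executing turtle program step by step:
Start: pos=(0,0), heading=0, pen down
LT 221: heading 0 -> 221
FD 10.5: (0,0) -> (-7.924,-6.889) [heading=221, draw]
FD 9.7: (-7.924,-6.889) -> (-15.245,-13.252) [heading=221, draw]
LT 120: heading 221 -> 341
FD 14.6: (-15.245,-13.252) -> (-1.441,-18.006) [heading=341, draw]
FD 11.7: (-1.441,-18.006) -> (9.622,-21.815) [heading=341, draw]
Final: pos=(9.622,-21.815), heading=341, 4 segment(s) drawn

Answer: 9.622 -21.815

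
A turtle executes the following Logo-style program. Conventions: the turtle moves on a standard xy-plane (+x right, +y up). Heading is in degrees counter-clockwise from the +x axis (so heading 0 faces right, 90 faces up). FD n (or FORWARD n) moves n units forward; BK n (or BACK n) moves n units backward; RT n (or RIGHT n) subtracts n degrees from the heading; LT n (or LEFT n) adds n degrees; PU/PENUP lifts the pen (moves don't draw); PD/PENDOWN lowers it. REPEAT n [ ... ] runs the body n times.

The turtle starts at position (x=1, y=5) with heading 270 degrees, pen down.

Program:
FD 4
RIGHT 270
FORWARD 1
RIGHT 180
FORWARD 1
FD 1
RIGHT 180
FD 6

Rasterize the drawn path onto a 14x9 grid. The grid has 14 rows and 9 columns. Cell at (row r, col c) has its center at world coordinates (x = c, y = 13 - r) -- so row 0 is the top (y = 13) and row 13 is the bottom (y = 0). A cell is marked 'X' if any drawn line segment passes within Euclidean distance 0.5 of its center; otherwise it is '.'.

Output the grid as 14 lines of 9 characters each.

Segment 0: (1,5) -> (1,1)
Segment 1: (1,1) -> (2,1)
Segment 2: (2,1) -> (1,1)
Segment 3: (1,1) -> (-0,1)
Segment 4: (-0,1) -> (6,1)

Answer: .........
.........
.........
.........
.........
.........
.........
.........
.X.......
.X.......
.X.......
.X.......
XXXXXXX..
.........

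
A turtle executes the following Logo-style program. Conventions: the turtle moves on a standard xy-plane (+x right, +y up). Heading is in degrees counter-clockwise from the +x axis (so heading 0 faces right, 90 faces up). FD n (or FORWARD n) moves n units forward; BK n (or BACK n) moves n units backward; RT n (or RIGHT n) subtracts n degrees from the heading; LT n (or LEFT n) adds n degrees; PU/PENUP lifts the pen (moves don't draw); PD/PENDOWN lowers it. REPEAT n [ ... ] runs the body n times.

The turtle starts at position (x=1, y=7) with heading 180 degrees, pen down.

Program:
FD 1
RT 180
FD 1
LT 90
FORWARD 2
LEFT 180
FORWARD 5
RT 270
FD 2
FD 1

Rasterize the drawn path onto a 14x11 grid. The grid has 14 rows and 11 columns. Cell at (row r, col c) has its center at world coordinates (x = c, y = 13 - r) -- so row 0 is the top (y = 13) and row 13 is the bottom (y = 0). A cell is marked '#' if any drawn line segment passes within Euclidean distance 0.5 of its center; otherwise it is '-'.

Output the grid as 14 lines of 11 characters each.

Segment 0: (1,7) -> (0,7)
Segment 1: (0,7) -> (1,7)
Segment 2: (1,7) -> (1,9)
Segment 3: (1,9) -> (1,4)
Segment 4: (1,4) -> (3,4)
Segment 5: (3,4) -> (4,4)

Answer: -----------
-----------
-----------
-----------
-#---------
-#---------
##---------
-#---------
-#---------
-####------
-----------
-----------
-----------
-----------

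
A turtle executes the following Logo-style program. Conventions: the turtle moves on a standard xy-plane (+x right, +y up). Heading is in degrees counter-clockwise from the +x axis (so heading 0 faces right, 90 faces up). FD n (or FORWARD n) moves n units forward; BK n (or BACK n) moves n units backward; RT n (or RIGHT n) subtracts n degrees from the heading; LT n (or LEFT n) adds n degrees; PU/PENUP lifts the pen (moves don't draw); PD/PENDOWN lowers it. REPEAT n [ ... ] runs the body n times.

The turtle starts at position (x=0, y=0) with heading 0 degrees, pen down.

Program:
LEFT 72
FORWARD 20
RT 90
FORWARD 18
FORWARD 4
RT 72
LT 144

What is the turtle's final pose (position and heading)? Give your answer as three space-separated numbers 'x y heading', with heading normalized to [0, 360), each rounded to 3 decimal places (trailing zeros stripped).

Executing turtle program step by step:
Start: pos=(0,0), heading=0, pen down
LT 72: heading 0 -> 72
FD 20: (0,0) -> (6.18,19.021) [heading=72, draw]
RT 90: heading 72 -> 342
FD 18: (6.18,19.021) -> (23.299,13.459) [heading=342, draw]
FD 4: (23.299,13.459) -> (27.104,12.223) [heading=342, draw]
RT 72: heading 342 -> 270
LT 144: heading 270 -> 54
Final: pos=(27.104,12.223), heading=54, 3 segment(s) drawn

Answer: 27.104 12.223 54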